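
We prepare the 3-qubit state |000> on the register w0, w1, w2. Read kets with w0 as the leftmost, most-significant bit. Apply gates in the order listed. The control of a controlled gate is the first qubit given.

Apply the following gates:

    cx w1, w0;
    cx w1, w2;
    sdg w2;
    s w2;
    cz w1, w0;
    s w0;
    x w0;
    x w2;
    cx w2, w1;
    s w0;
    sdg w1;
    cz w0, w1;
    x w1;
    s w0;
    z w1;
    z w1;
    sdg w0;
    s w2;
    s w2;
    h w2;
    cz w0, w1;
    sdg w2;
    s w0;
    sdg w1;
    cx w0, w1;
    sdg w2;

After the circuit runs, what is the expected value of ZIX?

The observable ZIX averages to -1. Key observation: gates 14-17 undo each other exactly, leaving only the rest of the circuit to track.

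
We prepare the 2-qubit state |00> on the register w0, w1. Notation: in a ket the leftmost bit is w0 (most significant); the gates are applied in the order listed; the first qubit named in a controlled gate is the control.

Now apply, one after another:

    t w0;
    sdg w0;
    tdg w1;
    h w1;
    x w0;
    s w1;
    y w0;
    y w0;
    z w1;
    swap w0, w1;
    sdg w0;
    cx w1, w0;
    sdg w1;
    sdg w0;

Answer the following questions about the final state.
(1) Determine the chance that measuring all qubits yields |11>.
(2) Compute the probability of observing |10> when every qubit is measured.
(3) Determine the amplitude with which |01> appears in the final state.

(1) The probability of measuring |11> is 1/2.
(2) The probability of measuring |10> is 0.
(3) The final state's coefficient on |01> equals sqrt(2)*I/2.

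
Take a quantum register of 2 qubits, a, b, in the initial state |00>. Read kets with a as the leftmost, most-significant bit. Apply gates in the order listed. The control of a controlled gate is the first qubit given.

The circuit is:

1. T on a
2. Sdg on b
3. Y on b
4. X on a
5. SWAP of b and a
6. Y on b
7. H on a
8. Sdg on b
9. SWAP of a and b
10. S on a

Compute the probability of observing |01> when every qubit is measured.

The probability of measuring |01> is 1/2.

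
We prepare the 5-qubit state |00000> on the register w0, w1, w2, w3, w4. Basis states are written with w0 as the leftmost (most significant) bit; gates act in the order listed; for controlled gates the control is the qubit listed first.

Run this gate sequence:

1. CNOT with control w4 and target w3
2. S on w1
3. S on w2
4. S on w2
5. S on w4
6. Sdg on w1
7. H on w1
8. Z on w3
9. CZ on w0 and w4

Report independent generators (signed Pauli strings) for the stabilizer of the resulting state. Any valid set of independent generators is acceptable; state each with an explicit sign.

The stabilizer group can be generated by +IXIII, +ZIIII, +IIZII, +IIIZI, +IIIIZ, among other valid generating sets.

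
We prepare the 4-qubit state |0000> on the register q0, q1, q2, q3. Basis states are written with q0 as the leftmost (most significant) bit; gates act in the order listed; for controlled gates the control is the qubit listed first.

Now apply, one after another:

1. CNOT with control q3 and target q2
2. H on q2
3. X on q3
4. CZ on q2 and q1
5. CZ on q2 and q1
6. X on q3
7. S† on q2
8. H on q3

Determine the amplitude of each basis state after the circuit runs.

The resulting statevector has amplitude 1/2 on |0000>, 1/2 on |0001>, -I/2 on |0010>, -I/2 on |0011>, and 0 on every other basis state. Key observation: gates 3-6 undo each other exactly, leaving only the rest of the circuit to track.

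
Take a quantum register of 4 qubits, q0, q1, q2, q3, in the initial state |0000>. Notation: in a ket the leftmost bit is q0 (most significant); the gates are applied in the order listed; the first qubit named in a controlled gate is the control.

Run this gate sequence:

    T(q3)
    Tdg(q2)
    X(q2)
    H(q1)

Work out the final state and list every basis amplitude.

After the circuit, the state carries amplitude sqrt(2)/2 on |0010>, sqrt(2)/2 on |0110>, and 0 on every other basis state.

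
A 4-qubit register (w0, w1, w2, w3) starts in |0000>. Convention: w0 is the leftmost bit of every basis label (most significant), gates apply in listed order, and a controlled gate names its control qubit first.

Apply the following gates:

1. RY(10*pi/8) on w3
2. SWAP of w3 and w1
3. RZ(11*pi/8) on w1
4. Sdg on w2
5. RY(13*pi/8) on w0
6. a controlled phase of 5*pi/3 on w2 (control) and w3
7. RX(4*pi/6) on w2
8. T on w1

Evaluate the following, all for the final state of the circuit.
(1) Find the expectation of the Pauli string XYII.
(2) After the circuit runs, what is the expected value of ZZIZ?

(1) The observable XYII averages to -sqrt(2 - sqrt(2))*(sqrt(2) + 2)**(3/2)/8.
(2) The expectation value of ZZIZ is -sqrt(4 - 2*sqrt(2))/4.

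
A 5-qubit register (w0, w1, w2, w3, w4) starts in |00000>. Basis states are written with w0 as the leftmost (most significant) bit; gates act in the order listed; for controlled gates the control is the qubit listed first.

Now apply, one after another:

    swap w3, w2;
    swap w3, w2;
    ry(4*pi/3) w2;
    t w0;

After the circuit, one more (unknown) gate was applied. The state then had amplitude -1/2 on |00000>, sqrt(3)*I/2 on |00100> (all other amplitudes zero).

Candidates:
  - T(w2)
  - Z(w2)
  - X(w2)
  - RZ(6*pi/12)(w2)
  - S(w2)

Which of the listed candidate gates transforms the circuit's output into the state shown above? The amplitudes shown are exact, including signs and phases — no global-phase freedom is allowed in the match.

It was S(w2) that produced the state shown. Key observation: the block from step 1 through step 2 cancels to the identity and can be dropped.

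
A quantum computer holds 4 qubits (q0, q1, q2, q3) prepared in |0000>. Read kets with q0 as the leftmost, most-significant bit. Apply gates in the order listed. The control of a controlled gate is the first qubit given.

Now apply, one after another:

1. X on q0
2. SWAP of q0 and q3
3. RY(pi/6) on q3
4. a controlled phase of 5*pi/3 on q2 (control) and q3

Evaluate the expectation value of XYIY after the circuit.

The expectation value of XYIY is 0.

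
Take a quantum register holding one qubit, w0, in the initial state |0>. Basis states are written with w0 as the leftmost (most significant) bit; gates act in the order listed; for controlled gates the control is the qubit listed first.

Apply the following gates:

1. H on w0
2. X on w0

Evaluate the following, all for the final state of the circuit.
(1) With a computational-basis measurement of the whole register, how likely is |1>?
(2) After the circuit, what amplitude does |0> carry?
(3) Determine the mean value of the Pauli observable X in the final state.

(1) Outcome |1> occurs with probability 1/2.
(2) The amplitude on |0> is sqrt(2)/2.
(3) The observable X averages to 1.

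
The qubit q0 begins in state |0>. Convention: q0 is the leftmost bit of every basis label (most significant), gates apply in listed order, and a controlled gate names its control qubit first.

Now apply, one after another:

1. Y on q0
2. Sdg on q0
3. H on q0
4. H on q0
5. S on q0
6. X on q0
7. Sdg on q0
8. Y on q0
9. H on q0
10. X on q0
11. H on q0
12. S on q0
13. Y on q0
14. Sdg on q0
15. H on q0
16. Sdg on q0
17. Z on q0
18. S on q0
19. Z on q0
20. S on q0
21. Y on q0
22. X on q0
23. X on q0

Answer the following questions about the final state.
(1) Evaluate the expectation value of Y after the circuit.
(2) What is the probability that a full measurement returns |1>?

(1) The observable Y averages to 1.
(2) The probability of measuring |1> is 1/2.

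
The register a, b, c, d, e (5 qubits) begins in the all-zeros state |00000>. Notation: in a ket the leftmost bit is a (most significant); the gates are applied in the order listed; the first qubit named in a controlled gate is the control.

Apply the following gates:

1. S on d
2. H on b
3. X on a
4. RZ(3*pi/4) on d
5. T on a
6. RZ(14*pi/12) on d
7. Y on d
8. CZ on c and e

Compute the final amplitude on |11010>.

|11010> carries amplitude -sqrt(2)*exp(19*I*pi/24)/2 in the final state.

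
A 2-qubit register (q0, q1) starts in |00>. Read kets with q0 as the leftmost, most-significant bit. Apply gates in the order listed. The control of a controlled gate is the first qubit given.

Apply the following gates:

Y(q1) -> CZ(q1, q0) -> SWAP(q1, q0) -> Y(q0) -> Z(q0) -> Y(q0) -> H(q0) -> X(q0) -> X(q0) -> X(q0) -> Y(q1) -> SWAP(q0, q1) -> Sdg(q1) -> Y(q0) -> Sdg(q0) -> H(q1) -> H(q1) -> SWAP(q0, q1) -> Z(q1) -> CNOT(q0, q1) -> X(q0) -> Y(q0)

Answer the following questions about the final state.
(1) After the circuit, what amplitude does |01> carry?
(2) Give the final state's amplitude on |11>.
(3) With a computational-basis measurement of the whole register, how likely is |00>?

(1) The final state's coefficient on |01> equals 0. Key observation: gates 16-17 undo each other exactly, leaving only the rest of the circuit to track.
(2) The amplitude on |11> is sqrt(2)*I/2.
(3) A full measurement returns |00> with probability 1/2.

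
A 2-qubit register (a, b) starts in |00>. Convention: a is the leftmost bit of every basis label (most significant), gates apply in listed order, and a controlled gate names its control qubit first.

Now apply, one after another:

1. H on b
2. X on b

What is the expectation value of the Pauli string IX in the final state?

The observable IX averages to 1.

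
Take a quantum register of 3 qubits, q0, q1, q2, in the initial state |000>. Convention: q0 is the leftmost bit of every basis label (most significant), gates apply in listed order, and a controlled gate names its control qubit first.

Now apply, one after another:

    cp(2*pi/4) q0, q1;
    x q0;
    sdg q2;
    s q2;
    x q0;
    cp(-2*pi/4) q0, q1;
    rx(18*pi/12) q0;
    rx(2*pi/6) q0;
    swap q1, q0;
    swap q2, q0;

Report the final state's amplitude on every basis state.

After the circuit, the state carries amplitude -sqrt(6)/4 - sqrt(2)/4 on |000>, I*(-sqrt(6) + sqrt(2))/4 on |010>, and 0 on every other basis state.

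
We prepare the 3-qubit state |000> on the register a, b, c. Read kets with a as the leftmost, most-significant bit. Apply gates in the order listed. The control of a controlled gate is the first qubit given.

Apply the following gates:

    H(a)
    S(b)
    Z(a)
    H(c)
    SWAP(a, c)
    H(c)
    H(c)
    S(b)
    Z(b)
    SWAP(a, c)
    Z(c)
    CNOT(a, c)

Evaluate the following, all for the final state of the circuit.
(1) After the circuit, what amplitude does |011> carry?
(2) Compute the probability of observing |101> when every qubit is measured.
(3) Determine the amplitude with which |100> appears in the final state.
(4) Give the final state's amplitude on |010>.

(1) The final state's coefficient on |011> equals 0.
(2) The probability of measuring |101> is 1/4.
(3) The amplitude on |100> is 1/2.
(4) The amplitude on |010> is 0.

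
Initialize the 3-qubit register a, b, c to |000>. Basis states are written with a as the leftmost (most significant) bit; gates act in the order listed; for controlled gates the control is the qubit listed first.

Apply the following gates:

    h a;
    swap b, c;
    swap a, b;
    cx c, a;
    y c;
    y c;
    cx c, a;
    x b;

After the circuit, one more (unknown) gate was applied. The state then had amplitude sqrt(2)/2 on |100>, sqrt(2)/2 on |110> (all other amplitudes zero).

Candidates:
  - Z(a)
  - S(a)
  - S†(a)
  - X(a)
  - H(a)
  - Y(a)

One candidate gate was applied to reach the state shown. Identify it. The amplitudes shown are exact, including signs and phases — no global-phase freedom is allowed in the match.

The applied gate was X(a).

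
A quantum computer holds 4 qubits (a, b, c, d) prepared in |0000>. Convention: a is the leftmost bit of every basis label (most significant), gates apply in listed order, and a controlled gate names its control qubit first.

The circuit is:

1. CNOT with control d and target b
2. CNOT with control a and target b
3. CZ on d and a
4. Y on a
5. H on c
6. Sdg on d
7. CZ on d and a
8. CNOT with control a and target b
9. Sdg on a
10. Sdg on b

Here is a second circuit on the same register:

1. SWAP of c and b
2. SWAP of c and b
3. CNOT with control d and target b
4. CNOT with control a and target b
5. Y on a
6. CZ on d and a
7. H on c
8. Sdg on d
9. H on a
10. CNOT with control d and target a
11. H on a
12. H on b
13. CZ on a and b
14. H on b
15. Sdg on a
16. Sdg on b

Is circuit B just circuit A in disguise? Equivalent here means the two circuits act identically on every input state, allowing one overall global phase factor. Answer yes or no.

No — the two circuits implement different unitaries, even allowing a global phase.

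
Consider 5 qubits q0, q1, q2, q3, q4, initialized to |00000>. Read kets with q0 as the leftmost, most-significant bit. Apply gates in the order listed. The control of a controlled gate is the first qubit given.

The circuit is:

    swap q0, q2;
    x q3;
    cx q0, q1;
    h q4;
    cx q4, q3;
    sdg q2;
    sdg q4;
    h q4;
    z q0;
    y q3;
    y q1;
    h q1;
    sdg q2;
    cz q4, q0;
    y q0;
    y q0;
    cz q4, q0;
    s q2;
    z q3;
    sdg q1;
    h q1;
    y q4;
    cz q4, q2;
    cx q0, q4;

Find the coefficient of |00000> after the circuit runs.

|00000> carries amplitude 1/4 - I/4 in the final state. Key observation: the block from step 13 through step 18 cancels to the identity and can be dropped.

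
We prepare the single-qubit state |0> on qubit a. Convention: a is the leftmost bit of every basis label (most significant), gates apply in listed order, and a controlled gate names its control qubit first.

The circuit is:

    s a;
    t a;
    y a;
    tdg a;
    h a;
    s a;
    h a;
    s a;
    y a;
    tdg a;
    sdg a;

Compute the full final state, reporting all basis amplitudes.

The final amplitudes are (1 - I)*exp(3*I*pi/4)/2 on |0>, 1/2 - I/2 on |1>.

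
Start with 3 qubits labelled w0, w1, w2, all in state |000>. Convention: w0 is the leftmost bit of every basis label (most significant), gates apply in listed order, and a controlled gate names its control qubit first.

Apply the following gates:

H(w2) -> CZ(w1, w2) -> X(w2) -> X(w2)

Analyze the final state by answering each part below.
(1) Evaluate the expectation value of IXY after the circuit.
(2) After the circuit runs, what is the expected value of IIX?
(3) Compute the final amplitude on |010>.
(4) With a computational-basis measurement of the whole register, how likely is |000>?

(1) The observable IXY averages to 0. Key observation: gates 3-4 undo each other exactly, leaving only the rest of the circuit to track.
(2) In the final state, IIX has expectation 1.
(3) |010> carries amplitude 0 in the final state.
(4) Outcome |000> occurs with probability 1/2.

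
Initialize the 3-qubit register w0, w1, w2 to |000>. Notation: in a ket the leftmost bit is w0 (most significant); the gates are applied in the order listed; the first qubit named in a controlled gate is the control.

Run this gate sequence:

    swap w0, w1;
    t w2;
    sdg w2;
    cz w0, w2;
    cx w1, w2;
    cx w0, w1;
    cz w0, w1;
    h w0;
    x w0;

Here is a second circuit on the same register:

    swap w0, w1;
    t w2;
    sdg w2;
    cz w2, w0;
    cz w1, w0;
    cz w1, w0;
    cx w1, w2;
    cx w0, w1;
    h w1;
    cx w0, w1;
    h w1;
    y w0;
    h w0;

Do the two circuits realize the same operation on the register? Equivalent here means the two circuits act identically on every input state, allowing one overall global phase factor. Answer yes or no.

No — the two circuits implement different unitaries, even allowing a global phase.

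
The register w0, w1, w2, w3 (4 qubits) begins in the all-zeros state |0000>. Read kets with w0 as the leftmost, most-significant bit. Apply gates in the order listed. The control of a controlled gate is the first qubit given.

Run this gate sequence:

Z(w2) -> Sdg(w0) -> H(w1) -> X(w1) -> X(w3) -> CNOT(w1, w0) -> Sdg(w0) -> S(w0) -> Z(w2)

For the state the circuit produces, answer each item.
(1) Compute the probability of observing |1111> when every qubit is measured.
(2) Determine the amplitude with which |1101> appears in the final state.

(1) Outcome |1111> occurs with probability 0.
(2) The final state's coefficient on |1101> equals sqrt(2)/2.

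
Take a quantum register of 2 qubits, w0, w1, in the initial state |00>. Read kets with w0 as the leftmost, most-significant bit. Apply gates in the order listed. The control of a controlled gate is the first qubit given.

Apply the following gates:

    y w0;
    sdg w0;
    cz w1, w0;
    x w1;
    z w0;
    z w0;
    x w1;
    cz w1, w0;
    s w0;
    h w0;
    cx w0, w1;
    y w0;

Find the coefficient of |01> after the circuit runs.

The amplitude on |01> is -sqrt(2)/2. Key observation: steps 2-9 multiply out to the identity, so the circuit reduces to the remaining gates.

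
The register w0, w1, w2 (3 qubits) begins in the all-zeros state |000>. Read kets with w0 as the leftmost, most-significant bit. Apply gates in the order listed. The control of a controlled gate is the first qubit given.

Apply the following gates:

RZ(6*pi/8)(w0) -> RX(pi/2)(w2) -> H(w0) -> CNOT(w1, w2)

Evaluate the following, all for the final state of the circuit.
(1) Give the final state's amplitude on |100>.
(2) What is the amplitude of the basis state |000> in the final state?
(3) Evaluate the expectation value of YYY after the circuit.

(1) |100> carries amplitude -exp(5*I*pi/8)/2 in the final state.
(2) |000> carries amplitude -exp(5*I*pi/8)/2 in the final state.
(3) In the final state, YYY has expectation 0.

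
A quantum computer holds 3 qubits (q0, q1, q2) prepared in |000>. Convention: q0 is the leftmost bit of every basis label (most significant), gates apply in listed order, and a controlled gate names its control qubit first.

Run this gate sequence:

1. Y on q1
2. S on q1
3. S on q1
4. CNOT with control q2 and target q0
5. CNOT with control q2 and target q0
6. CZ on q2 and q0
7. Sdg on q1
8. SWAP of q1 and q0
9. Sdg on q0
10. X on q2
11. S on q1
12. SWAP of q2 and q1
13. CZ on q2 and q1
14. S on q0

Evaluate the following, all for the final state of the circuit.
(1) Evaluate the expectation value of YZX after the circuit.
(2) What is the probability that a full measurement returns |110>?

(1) The observable YZX averages to 0.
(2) Outcome |110> occurs with probability 1.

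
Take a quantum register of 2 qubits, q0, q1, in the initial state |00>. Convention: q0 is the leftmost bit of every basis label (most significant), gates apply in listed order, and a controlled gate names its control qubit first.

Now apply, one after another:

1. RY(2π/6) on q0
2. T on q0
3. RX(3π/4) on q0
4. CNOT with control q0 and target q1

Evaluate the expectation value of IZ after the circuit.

The observable IZ averages to -sqrt(2)/4 + sqrt(3)/4.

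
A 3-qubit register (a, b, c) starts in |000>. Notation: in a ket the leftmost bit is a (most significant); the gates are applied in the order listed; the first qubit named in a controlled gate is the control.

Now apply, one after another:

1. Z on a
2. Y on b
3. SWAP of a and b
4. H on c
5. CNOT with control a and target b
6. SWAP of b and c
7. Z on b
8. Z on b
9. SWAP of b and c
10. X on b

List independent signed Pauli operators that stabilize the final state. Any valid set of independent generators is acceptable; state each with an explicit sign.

The stabilizer group can be generated by +IIX, -ZII, +IZI, among other valid generating sets. Key observation: gates 6-9 undo each other exactly, leaving only the rest of the circuit to track.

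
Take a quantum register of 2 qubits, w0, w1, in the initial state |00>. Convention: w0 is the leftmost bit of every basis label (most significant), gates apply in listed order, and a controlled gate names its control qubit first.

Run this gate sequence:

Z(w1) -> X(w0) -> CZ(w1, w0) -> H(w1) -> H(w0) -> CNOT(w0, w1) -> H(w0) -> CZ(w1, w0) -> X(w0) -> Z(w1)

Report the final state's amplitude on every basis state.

After the circuit, the state carries amplitude sqrt(2)/2 on |00>, sqrt(2)/2 on |01>, 0 on |10>, 0 on |11>.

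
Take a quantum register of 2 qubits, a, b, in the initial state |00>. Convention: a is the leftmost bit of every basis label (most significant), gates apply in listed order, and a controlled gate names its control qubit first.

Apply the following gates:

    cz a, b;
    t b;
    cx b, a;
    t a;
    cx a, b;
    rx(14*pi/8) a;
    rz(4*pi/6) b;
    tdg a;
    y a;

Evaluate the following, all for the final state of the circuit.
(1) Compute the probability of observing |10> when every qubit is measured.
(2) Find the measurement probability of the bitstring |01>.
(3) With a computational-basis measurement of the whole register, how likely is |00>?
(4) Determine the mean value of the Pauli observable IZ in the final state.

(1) Outcome |10> occurs with probability sqrt(2)/4 + 1/2.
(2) Outcome |01> occurs with probability 0.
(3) The probability of measuring |00> is 1/2 - sqrt(2)/4.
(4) The expectation value of IZ is 1.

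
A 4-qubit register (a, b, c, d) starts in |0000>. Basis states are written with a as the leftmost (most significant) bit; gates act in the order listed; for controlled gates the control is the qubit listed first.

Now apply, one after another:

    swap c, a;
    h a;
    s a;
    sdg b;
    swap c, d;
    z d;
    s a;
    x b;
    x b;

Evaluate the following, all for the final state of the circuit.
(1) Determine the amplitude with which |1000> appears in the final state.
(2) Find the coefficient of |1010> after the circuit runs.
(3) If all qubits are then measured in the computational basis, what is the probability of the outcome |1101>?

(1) The amplitude on |1000> is -sqrt(2)/2.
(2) The amplitude on |1010> is 0.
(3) The probability of measuring |1101> is 0.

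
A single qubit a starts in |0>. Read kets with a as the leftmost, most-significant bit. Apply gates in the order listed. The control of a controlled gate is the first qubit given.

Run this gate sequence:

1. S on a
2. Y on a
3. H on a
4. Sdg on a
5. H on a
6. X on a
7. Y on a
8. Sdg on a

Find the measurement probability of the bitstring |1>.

A full measurement returns |1> with probability 1/2.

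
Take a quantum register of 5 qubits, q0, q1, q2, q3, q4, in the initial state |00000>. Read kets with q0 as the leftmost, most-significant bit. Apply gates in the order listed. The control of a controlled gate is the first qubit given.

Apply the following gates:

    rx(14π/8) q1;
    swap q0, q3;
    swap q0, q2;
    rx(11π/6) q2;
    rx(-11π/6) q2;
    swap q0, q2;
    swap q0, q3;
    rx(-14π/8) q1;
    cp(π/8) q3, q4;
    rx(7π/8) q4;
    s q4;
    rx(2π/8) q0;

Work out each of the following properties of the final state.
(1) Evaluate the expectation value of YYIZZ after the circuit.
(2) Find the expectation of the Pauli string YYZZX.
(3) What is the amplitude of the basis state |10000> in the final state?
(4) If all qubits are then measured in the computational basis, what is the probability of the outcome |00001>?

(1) In the final state, YYIZZ has expectation 0. Key observation: gates 1-8 undo each other exactly, leaving only the rest of the circuit to track.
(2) The observable YYZZX averages to 0.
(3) The final state's coefficient on |10000> equals -I*sqrt(2 - sqrt(2))*sin(pi/16)/2.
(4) Outcome |00001> occurs with probability (sqrt(2) + 2)*(sqrt(sqrt(2) + 2) + 2)/16.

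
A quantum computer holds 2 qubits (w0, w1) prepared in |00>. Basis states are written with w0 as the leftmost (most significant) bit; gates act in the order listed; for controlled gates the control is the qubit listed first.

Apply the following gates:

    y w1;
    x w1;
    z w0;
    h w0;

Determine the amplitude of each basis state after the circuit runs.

After the circuit, the state carries amplitude sqrt(2)*I/2 on |00>, 0 on |01>, sqrt(2)*I/2 on |10>, 0 on |11>.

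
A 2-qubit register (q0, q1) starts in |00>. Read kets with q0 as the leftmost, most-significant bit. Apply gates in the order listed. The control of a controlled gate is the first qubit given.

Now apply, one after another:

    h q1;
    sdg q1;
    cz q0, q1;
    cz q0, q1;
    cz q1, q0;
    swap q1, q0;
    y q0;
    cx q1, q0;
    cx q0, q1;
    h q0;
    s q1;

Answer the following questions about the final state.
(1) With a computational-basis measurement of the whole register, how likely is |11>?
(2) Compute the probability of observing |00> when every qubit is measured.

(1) The probability of measuring |11> is 1/4.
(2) Outcome |00> occurs with probability 1/4.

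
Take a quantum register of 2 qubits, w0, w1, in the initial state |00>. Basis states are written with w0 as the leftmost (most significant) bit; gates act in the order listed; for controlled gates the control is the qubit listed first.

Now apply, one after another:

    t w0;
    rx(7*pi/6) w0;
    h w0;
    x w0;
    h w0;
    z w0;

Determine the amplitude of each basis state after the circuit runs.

The resulting statevector has amplitude -sqrt(6)/4 + sqrt(2)/4 on |00>, 0 on |01>, I*(-sqrt(6) - sqrt(2))/4 on |10>, 0 on |11>. Key observation: the block from step 3 through step 6 cancels to the identity and can be dropped.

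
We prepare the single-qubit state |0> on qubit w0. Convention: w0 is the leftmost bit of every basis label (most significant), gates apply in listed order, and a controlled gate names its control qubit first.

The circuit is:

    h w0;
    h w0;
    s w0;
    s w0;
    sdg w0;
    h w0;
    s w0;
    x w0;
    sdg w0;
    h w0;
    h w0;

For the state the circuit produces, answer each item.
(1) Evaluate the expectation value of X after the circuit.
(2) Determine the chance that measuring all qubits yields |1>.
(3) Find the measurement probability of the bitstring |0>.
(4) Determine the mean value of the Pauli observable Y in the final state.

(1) In the final state, X has expectation -1.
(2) Outcome |1> occurs with probability 1/2.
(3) A full measurement returns |0> with probability 1/2.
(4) In the final state, Y has expectation 0.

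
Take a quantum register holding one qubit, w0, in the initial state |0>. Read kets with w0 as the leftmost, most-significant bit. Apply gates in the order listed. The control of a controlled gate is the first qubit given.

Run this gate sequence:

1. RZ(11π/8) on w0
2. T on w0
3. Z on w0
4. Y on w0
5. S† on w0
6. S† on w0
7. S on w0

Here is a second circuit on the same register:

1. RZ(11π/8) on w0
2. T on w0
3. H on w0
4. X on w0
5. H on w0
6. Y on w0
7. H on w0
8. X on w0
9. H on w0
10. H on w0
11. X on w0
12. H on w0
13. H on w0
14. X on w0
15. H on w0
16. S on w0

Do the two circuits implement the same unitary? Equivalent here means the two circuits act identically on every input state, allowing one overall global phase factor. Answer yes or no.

Yes, they are equivalent — the unitaries differ by at most a global phase.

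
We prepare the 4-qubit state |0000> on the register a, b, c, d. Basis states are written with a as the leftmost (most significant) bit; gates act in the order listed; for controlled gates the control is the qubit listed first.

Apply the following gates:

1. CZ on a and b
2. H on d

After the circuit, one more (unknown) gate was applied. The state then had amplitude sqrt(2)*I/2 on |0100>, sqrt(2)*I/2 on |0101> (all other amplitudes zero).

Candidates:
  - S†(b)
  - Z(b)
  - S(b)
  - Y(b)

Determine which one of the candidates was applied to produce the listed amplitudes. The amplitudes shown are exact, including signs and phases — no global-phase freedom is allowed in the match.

The applied gate was Y(b).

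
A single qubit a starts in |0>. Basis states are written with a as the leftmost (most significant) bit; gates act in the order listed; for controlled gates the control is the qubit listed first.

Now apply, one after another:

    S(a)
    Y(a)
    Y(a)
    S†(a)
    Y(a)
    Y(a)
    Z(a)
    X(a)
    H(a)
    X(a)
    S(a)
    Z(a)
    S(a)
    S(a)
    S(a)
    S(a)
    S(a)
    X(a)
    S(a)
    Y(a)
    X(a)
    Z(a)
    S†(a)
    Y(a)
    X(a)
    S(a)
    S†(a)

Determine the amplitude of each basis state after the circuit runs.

The resulting statevector has amplitude -sqrt(2)/2 on |0>, -sqrt(2)/2 on |1>. Key observation: the block from step 13 through step 16 cancels to the identity and can be dropped.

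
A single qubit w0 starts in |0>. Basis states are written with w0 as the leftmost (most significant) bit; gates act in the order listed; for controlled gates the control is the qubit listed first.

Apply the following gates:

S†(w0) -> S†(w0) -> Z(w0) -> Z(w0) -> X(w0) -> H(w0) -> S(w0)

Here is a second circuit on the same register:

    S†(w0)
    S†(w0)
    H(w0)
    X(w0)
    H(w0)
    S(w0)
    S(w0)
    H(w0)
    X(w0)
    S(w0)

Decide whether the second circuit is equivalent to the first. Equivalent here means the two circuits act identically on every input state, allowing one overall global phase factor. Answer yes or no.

No, they are not equivalent — no single phase factor reconciles the two unitaries.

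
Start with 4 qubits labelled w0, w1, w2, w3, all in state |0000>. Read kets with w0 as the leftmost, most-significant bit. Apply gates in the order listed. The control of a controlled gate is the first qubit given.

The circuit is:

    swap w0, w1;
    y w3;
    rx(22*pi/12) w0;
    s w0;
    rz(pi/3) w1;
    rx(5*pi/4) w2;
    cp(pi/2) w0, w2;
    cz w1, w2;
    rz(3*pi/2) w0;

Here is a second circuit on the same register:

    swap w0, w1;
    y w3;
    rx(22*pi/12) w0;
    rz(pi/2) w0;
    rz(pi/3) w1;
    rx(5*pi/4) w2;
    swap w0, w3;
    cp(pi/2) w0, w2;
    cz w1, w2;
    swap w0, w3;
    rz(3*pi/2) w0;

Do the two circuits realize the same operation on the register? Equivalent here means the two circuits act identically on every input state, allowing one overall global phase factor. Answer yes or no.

No: there is an input state on which the two circuits produce genuinely different outputs (not merely differing by a phase).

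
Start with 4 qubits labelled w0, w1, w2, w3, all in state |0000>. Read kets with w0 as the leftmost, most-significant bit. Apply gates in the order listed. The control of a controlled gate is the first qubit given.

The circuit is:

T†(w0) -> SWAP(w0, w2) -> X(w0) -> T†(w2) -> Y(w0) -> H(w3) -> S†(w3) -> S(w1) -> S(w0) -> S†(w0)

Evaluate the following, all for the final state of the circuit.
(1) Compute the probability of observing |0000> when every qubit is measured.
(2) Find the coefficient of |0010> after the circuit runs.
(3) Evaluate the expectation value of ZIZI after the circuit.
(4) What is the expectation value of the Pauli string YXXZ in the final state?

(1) The probability of measuring |0000> is 1/2. Key observation: steps 9-10 multiply out to the identity, so the circuit reduces to the remaining gates.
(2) The final state's coefficient on |0010> equals 0.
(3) The observable ZIZI averages to 1.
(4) In the final state, YXXZ has expectation 0.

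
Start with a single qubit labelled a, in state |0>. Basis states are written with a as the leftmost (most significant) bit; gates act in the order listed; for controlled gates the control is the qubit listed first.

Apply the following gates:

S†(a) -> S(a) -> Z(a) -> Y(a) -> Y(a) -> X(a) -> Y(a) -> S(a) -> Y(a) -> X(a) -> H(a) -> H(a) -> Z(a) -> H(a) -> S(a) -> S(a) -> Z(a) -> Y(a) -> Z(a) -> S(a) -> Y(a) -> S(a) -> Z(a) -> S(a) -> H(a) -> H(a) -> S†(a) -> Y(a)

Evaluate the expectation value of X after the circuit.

The expectation value of X is -1.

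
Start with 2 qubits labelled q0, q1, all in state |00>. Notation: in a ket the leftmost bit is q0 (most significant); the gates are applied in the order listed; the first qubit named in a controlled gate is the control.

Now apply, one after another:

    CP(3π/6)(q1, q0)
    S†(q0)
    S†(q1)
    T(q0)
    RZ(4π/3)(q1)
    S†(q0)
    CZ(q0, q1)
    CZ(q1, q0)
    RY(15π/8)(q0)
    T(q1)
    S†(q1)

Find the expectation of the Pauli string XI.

The expectation value of XI is -sqrt(2 - sqrt(2))/2.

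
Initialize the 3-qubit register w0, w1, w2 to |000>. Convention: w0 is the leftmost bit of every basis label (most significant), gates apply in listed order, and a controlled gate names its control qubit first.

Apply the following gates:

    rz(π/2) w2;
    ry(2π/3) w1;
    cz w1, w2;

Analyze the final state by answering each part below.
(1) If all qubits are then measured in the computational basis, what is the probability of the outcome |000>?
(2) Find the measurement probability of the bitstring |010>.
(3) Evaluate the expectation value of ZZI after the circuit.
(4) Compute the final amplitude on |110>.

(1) The probability of measuring |000> is 1/4.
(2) Outcome |010> occurs with probability 3/4.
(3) In the final state, ZZI has expectation -1/2.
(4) The final state's coefficient on |110> equals 0.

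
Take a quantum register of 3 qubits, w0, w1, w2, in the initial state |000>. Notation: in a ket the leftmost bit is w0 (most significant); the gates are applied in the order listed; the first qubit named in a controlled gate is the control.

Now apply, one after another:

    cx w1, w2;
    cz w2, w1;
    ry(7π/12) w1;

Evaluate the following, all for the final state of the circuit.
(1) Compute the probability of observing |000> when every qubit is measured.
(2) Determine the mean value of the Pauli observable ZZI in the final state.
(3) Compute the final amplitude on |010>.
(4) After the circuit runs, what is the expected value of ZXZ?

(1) A full measurement returns |000> with probability -sqrt(6)/8 + sqrt(2)/8 + 1/2.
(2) The observable ZZI averages to -sqrt(6)/4 + sqrt(2)/4.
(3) |010> carries amplitude sqrt(6 - 3*sqrt(2))/4 + sqrt(sqrt(2) + 2)/4 in the final state.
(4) The expectation value of ZXZ is sqrt(2)/4 + sqrt(6)/4.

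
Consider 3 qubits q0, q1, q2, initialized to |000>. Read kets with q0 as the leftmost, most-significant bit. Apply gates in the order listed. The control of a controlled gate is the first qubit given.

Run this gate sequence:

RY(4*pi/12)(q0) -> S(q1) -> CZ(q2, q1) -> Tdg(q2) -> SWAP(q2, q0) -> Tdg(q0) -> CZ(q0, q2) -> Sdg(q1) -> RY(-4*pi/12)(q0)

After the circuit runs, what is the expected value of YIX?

The expectation value of YIX is 0.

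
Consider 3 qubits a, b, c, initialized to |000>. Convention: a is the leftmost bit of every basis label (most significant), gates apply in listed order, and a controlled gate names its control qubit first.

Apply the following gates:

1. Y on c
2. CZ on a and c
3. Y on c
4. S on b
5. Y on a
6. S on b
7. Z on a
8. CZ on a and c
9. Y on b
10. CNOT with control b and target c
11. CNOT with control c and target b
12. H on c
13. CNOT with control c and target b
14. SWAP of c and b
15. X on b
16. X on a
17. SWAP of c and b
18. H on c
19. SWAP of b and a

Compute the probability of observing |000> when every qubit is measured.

A full measurement returns |000> with probability 1/4.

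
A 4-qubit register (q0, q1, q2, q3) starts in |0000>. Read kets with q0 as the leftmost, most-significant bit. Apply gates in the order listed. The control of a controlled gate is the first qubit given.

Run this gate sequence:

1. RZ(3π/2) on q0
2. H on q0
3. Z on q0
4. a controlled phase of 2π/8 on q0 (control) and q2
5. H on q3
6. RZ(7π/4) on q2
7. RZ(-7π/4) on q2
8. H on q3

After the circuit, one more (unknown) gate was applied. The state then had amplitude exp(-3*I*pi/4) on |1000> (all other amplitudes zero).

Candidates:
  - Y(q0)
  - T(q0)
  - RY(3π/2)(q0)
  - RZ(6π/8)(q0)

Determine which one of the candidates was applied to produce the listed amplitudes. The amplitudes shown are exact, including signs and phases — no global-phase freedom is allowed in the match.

The applied gate was RY(3π/2)(q0).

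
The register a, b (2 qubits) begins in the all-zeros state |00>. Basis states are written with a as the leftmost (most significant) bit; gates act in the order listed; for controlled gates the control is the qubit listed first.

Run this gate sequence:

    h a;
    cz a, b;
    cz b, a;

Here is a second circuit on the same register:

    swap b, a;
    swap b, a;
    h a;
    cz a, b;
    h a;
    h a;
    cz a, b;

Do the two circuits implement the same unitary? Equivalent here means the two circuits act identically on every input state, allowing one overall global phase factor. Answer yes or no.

Yes, they are equivalent — the unitaries differ by at most a global phase.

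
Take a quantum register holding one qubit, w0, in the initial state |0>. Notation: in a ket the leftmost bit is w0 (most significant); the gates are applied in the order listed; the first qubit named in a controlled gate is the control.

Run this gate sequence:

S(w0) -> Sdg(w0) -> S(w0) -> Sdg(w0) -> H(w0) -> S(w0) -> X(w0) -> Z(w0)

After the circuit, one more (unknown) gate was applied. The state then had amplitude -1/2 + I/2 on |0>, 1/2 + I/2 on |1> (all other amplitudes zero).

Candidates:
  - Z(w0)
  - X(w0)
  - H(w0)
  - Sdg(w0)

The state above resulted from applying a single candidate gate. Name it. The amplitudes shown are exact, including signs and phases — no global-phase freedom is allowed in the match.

It was H(w0) that produced the state shown.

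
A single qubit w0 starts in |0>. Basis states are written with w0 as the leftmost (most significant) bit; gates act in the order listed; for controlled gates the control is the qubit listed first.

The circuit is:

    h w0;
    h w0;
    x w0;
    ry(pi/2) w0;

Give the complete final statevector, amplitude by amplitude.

The final amplitudes are -sqrt(2)/2 on |0>, sqrt(2)/2 on |1>.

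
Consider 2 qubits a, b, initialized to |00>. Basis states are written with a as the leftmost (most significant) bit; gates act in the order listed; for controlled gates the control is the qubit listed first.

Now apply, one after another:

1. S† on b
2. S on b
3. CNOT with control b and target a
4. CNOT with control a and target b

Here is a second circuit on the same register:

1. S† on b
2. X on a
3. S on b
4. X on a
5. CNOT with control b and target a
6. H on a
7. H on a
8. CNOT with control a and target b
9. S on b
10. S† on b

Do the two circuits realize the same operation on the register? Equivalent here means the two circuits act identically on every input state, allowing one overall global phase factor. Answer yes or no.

Yes, they are equivalent — the unitaries differ by at most a global phase.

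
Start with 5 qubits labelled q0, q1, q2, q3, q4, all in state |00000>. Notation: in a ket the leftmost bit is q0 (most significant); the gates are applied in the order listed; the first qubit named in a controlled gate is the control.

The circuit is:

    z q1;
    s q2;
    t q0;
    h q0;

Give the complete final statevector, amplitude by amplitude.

The resulting statevector has amplitude sqrt(2)/2 on |00000>, sqrt(2)/2 on |10000>, and 0 on every other basis state.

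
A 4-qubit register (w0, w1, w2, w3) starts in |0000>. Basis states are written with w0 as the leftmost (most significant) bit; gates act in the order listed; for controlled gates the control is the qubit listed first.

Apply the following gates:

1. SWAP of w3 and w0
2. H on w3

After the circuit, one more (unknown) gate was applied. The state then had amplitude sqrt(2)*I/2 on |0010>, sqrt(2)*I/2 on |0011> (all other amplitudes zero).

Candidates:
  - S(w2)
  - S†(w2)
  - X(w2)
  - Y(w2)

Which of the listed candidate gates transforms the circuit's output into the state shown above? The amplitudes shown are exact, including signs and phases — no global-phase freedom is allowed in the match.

The applied gate was Y(w2).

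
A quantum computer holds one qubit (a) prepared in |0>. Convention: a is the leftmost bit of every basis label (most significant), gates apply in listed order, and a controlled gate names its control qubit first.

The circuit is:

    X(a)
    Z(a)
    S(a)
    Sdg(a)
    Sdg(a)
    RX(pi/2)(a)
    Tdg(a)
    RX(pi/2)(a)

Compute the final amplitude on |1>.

The final state's coefficient on |1> equals -I/2 + exp(I*pi/4)/2.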